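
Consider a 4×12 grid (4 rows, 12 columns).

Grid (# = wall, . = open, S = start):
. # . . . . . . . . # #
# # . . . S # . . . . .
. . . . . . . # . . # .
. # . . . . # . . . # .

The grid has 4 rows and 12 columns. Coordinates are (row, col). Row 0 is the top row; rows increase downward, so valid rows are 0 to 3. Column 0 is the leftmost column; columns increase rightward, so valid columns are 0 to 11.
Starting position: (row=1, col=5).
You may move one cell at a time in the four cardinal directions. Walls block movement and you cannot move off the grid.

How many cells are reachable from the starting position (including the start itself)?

Answer: Reachable cells: 36

Derivation:
BFS flood-fill from (row=1, col=5):
  Distance 0: (row=1, col=5)
  Distance 1: (row=0, col=5), (row=1, col=4), (row=2, col=5)
  Distance 2: (row=0, col=4), (row=0, col=6), (row=1, col=3), (row=2, col=4), (row=2, col=6), (row=3, col=5)
  Distance 3: (row=0, col=3), (row=0, col=7), (row=1, col=2), (row=2, col=3), (row=3, col=4)
  Distance 4: (row=0, col=2), (row=0, col=8), (row=1, col=7), (row=2, col=2), (row=3, col=3)
  Distance 5: (row=0, col=9), (row=1, col=8), (row=2, col=1), (row=3, col=2)
  Distance 6: (row=1, col=9), (row=2, col=0), (row=2, col=8)
  Distance 7: (row=1, col=10), (row=2, col=9), (row=3, col=0), (row=3, col=8)
  Distance 8: (row=1, col=11), (row=3, col=7), (row=3, col=9)
  Distance 9: (row=2, col=11)
  Distance 10: (row=3, col=11)
Total reachable: 36 (grid has 37 open cells total)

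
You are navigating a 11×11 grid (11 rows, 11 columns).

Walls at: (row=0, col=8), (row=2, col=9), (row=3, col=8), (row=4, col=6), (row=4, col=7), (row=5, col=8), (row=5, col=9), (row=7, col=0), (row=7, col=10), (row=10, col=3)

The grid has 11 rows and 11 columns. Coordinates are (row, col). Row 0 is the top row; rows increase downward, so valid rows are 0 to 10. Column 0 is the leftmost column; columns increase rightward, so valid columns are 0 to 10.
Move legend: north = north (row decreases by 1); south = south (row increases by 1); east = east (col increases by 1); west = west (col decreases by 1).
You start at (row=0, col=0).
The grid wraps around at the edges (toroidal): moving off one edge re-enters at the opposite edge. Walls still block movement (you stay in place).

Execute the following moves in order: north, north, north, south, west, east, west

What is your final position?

Answer: Final position: (row=9, col=10)

Derivation:
Start: (row=0, col=0)
  north (north): (row=0, col=0) -> (row=10, col=0)
  north (north): (row=10, col=0) -> (row=9, col=0)
  north (north): (row=9, col=0) -> (row=8, col=0)
  south (south): (row=8, col=0) -> (row=9, col=0)
  west (west): (row=9, col=0) -> (row=9, col=10)
  east (east): (row=9, col=10) -> (row=9, col=0)
  west (west): (row=9, col=0) -> (row=9, col=10)
Final: (row=9, col=10)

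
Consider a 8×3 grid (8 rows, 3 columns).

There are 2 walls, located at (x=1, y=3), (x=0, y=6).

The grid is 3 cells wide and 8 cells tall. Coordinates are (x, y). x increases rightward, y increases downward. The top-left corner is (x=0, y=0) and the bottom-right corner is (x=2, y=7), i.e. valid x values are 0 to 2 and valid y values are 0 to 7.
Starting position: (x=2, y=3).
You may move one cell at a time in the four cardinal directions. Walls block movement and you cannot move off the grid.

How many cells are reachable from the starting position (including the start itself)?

Answer: Reachable cells: 22

Derivation:
BFS flood-fill from (x=2, y=3):
  Distance 0: (x=2, y=3)
  Distance 1: (x=2, y=2), (x=2, y=4)
  Distance 2: (x=2, y=1), (x=1, y=2), (x=1, y=4), (x=2, y=5)
  Distance 3: (x=2, y=0), (x=1, y=1), (x=0, y=2), (x=0, y=4), (x=1, y=5), (x=2, y=6)
  Distance 4: (x=1, y=0), (x=0, y=1), (x=0, y=3), (x=0, y=5), (x=1, y=6), (x=2, y=7)
  Distance 5: (x=0, y=0), (x=1, y=7)
  Distance 6: (x=0, y=7)
Total reachable: 22 (grid has 22 open cells total)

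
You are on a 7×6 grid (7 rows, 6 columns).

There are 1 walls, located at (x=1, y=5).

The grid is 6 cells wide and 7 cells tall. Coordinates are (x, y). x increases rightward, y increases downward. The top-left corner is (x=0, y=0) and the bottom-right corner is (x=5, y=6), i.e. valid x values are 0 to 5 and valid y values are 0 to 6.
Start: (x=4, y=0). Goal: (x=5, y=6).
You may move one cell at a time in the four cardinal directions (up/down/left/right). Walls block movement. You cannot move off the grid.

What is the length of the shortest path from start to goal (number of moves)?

BFS from (x=4, y=0) until reaching (x=5, y=6):
  Distance 0: (x=4, y=0)
  Distance 1: (x=3, y=0), (x=5, y=0), (x=4, y=1)
  Distance 2: (x=2, y=0), (x=3, y=1), (x=5, y=1), (x=4, y=2)
  Distance 3: (x=1, y=0), (x=2, y=1), (x=3, y=2), (x=5, y=2), (x=4, y=3)
  Distance 4: (x=0, y=0), (x=1, y=1), (x=2, y=2), (x=3, y=3), (x=5, y=3), (x=4, y=4)
  Distance 5: (x=0, y=1), (x=1, y=2), (x=2, y=3), (x=3, y=4), (x=5, y=4), (x=4, y=5)
  Distance 6: (x=0, y=2), (x=1, y=3), (x=2, y=4), (x=3, y=5), (x=5, y=5), (x=4, y=6)
  Distance 7: (x=0, y=3), (x=1, y=4), (x=2, y=5), (x=3, y=6), (x=5, y=6)  <- goal reached here
One shortest path (7 moves): (x=4, y=0) -> (x=5, y=0) -> (x=5, y=1) -> (x=5, y=2) -> (x=5, y=3) -> (x=5, y=4) -> (x=5, y=5) -> (x=5, y=6)

Answer: Shortest path length: 7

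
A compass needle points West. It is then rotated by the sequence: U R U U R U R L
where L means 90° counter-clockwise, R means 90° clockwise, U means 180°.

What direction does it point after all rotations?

Answer: Final heading: East

Derivation:
Start: West
  U (U-turn (180°)) -> East
  R (right (90° clockwise)) -> South
  U (U-turn (180°)) -> North
  U (U-turn (180°)) -> South
  R (right (90° clockwise)) -> West
  U (U-turn (180°)) -> East
  R (right (90° clockwise)) -> South
  L (left (90° counter-clockwise)) -> East
Final: East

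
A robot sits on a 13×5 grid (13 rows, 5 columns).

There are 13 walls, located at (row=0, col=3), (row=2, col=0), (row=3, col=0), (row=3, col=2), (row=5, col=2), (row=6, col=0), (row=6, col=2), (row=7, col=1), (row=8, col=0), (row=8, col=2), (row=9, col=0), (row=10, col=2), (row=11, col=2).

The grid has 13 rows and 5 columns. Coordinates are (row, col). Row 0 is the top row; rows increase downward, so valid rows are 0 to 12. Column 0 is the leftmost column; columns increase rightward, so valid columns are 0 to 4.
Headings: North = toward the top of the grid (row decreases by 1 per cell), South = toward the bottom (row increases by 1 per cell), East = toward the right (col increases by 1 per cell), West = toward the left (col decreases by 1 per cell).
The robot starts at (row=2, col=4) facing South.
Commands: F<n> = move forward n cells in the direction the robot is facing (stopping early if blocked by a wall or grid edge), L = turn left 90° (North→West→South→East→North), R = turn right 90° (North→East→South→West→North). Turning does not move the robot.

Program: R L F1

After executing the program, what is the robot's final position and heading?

Answer: Final position: (row=3, col=4), facing South

Derivation:
Start: (row=2, col=4), facing South
  R: turn right, now facing West
  L: turn left, now facing South
  F1: move forward 1, now at (row=3, col=4)
Final: (row=3, col=4), facing South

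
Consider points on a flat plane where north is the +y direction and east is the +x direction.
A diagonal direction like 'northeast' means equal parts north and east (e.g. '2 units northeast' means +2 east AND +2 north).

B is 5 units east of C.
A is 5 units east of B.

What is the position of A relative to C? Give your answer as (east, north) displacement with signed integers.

Answer: A is at (east=10, north=0) relative to C.

Derivation:
Place C at the origin (east=0, north=0).
  B is 5 units east of C: delta (east=+5, north=+0); B at (east=5, north=0).
  A is 5 units east of B: delta (east=+5, north=+0); A at (east=10, north=0).
Therefore A relative to C: (east=10, north=0).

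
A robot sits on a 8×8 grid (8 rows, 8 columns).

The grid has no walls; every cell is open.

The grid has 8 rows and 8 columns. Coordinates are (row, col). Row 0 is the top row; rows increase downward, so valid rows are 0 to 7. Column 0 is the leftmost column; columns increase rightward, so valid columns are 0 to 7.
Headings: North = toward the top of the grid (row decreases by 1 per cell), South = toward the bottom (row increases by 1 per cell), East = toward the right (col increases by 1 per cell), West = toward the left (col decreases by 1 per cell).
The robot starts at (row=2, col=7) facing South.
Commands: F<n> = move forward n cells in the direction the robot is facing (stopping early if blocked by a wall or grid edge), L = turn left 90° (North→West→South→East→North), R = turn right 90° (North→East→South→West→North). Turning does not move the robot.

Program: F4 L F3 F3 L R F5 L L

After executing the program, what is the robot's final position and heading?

Start: (row=2, col=7), facing South
  F4: move forward 4, now at (row=6, col=7)
  L: turn left, now facing East
  F3: move forward 0/3 (blocked), now at (row=6, col=7)
  F3: move forward 0/3 (blocked), now at (row=6, col=7)
  L: turn left, now facing North
  R: turn right, now facing East
  F5: move forward 0/5 (blocked), now at (row=6, col=7)
  L: turn left, now facing North
  L: turn left, now facing West
Final: (row=6, col=7), facing West

Answer: Final position: (row=6, col=7), facing West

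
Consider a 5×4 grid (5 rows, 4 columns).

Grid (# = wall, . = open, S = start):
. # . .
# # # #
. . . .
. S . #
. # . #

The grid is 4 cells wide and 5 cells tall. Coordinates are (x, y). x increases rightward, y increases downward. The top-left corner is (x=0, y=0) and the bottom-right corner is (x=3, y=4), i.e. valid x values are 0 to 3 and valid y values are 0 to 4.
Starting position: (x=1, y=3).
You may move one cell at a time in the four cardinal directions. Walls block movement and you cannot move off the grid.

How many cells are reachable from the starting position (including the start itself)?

Answer: Reachable cells: 9

Derivation:
BFS flood-fill from (x=1, y=3):
  Distance 0: (x=1, y=3)
  Distance 1: (x=1, y=2), (x=0, y=3), (x=2, y=3)
  Distance 2: (x=0, y=2), (x=2, y=2), (x=0, y=4), (x=2, y=4)
  Distance 3: (x=3, y=2)
Total reachable: 9 (grid has 12 open cells total)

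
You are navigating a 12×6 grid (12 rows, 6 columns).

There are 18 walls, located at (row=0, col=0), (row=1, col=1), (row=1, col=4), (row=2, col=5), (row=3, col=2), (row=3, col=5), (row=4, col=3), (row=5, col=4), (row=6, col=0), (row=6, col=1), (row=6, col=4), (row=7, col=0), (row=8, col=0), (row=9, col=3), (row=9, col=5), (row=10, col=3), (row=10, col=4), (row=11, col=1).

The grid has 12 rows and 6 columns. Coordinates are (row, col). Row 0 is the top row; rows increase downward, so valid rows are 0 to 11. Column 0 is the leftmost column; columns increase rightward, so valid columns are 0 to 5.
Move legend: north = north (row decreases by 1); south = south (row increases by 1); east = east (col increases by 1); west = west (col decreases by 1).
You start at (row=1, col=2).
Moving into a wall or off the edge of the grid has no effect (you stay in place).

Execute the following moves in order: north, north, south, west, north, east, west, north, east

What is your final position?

Start: (row=1, col=2)
  north (north): (row=1, col=2) -> (row=0, col=2)
  north (north): blocked, stay at (row=0, col=2)
  south (south): (row=0, col=2) -> (row=1, col=2)
  west (west): blocked, stay at (row=1, col=2)
  north (north): (row=1, col=2) -> (row=0, col=2)
  east (east): (row=0, col=2) -> (row=0, col=3)
  west (west): (row=0, col=3) -> (row=0, col=2)
  north (north): blocked, stay at (row=0, col=2)
  east (east): (row=0, col=2) -> (row=0, col=3)
Final: (row=0, col=3)

Answer: Final position: (row=0, col=3)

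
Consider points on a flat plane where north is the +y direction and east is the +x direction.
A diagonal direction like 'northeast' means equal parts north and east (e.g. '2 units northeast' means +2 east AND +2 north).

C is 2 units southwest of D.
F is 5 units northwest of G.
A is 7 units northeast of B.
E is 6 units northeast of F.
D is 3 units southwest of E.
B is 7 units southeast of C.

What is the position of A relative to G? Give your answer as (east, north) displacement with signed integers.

Place G at the origin (east=0, north=0).
  F is 5 units northwest of G: delta (east=-5, north=+5); F at (east=-5, north=5).
  E is 6 units northeast of F: delta (east=+6, north=+6); E at (east=1, north=11).
  D is 3 units southwest of E: delta (east=-3, north=-3); D at (east=-2, north=8).
  C is 2 units southwest of D: delta (east=-2, north=-2); C at (east=-4, north=6).
  B is 7 units southeast of C: delta (east=+7, north=-7); B at (east=3, north=-1).
  A is 7 units northeast of B: delta (east=+7, north=+7); A at (east=10, north=6).
Therefore A relative to G: (east=10, north=6).

Answer: A is at (east=10, north=6) relative to G.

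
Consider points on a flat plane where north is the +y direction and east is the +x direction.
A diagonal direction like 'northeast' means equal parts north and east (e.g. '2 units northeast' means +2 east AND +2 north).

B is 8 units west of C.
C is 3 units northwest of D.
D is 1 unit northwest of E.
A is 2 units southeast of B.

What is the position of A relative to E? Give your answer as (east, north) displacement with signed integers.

Place E at the origin (east=0, north=0).
  D is 1 unit northwest of E: delta (east=-1, north=+1); D at (east=-1, north=1).
  C is 3 units northwest of D: delta (east=-3, north=+3); C at (east=-4, north=4).
  B is 8 units west of C: delta (east=-8, north=+0); B at (east=-12, north=4).
  A is 2 units southeast of B: delta (east=+2, north=-2); A at (east=-10, north=2).
Therefore A relative to E: (east=-10, north=2).

Answer: A is at (east=-10, north=2) relative to E.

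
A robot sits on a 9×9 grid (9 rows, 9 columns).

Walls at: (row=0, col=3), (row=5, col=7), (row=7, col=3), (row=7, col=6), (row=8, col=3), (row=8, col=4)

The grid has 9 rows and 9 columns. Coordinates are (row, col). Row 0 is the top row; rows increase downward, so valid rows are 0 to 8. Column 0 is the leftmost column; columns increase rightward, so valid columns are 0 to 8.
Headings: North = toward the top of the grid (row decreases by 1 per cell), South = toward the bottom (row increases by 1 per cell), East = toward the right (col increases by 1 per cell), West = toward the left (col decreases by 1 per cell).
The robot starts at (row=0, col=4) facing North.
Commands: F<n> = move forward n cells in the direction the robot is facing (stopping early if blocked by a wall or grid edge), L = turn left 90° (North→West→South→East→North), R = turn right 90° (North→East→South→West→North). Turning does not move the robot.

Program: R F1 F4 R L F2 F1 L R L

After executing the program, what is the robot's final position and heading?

Start: (row=0, col=4), facing North
  R: turn right, now facing East
  F1: move forward 1, now at (row=0, col=5)
  F4: move forward 3/4 (blocked), now at (row=0, col=8)
  R: turn right, now facing South
  L: turn left, now facing East
  F2: move forward 0/2 (blocked), now at (row=0, col=8)
  F1: move forward 0/1 (blocked), now at (row=0, col=8)
  L: turn left, now facing North
  R: turn right, now facing East
  L: turn left, now facing North
Final: (row=0, col=8), facing North

Answer: Final position: (row=0, col=8), facing North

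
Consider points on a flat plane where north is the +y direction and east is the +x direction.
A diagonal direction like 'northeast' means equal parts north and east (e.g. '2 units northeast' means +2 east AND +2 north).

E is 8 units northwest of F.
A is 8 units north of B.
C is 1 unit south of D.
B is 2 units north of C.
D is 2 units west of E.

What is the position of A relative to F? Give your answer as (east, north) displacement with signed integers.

Place F at the origin (east=0, north=0).
  E is 8 units northwest of F: delta (east=-8, north=+8); E at (east=-8, north=8).
  D is 2 units west of E: delta (east=-2, north=+0); D at (east=-10, north=8).
  C is 1 unit south of D: delta (east=+0, north=-1); C at (east=-10, north=7).
  B is 2 units north of C: delta (east=+0, north=+2); B at (east=-10, north=9).
  A is 8 units north of B: delta (east=+0, north=+8); A at (east=-10, north=17).
Therefore A relative to F: (east=-10, north=17).

Answer: A is at (east=-10, north=17) relative to F.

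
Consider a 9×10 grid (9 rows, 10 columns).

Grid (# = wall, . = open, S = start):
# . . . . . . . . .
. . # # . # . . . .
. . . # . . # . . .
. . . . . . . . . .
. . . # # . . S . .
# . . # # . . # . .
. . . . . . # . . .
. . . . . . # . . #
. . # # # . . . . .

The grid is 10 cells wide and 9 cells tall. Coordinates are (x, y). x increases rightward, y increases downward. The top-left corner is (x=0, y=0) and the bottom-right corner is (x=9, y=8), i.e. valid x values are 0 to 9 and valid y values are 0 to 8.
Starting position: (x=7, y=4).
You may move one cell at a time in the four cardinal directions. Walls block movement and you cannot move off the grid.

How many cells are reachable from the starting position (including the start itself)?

BFS flood-fill from (x=7, y=4):
  Distance 0: (x=7, y=4)
  Distance 1: (x=7, y=3), (x=6, y=4), (x=8, y=4)
  Distance 2: (x=7, y=2), (x=6, y=3), (x=8, y=3), (x=5, y=4), (x=9, y=4), (x=6, y=5), (x=8, y=5)
  Distance 3: (x=7, y=1), (x=8, y=2), (x=5, y=3), (x=9, y=3), (x=5, y=5), (x=9, y=5), (x=8, y=6)
  Distance 4: (x=7, y=0), (x=6, y=1), (x=8, y=1), (x=5, y=2), (x=9, y=2), (x=4, y=3), (x=5, y=6), (x=7, y=6), (x=9, y=6), (x=8, y=7)
  Distance 5: (x=6, y=0), (x=8, y=0), (x=9, y=1), (x=4, y=2), (x=3, y=3), (x=4, y=6), (x=5, y=7), (x=7, y=7), (x=8, y=8)
  Distance 6: (x=5, y=0), (x=9, y=0), (x=4, y=1), (x=2, y=3), (x=3, y=6), (x=4, y=7), (x=5, y=8), (x=7, y=8), (x=9, y=8)
  Distance 7: (x=4, y=0), (x=2, y=2), (x=1, y=3), (x=2, y=4), (x=2, y=6), (x=3, y=7), (x=6, y=8)
  Distance 8: (x=3, y=0), (x=1, y=2), (x=0, y=3), (x=1, y=4), (x=2, y=5), (x=1, y=6), (x=2, y=7)
  Distance 9: (x=2, y=0), (x=1, y=1), (x=0, y=2), (x=0, y=4), (x=1, y=5), (x=0, y=6), (x=1, y=7)
  Distance 10: (x=1, y=0), (x=0, y=1), (x=0, y=7), (x=1, y=8)
  Distance 11: (x=0, y=8)
Total reachable: 72 (grid has 72 open cells total)

Answer: Reachable cells: 72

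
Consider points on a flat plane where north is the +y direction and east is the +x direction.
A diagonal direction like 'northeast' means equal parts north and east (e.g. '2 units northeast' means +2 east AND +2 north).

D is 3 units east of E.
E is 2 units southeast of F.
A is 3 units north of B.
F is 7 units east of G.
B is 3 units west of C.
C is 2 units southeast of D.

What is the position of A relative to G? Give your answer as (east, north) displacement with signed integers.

Place G at the origin (east=0, north=0).
  F is 7 units east of G: delta (east=+7, north=+0); F at (east=7, north=0).
  E is 2 units southeast of F: delta (east=+2, north=-2); E at (east=9, north=-2).
  D is 3 units east of E: delta (east=+3, north=+0); D at (east=12, north=-2).
  C is 2 units southeast of D: delta (east=+2, north=-2); C at (east=14, north=-4).
  B is 3 units west of C: delta (east=-3, north=+0); B at (east=11, north=-4).
  A is 3 units north of B: delta (east=+0, north=+3); A at (east=11, north=-1).
Therefore A relative to G: (east=11, north=-1).

Answer: A is at (east=11, north=-1) relative to G.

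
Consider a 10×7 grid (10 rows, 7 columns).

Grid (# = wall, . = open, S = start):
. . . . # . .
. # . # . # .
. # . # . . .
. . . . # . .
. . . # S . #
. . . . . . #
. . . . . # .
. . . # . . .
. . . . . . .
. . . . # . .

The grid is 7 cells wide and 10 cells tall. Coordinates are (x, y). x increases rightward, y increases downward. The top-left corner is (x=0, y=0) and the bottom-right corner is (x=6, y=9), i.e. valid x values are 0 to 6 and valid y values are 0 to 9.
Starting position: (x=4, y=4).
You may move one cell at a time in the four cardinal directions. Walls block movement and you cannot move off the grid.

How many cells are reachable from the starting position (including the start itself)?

BFS flood-fill from (x=4, y=4):
  Distance 0: (x=4, y=4)
  Distance 1: (x=5, y=4), (x=4, y=5)
  Distance 2: (x=5, y=3), (x=3, y=5), (x=5, y=5), (x=4, y=6)
  Distance 3: (x=5, y=2), (x=6, y=3), (x=2, y=5), (x=3, y=6), (x=4, y=7)
  Distance 4: (x=4, y=2), (x=6, y=2), (x=2, y=4), (x=1, y=5), (x=2, y=6), (x=5, y=7), (x=4, y=8)
  Distance 5: (x=4, y=1), (x=6, y=1), (x=2, y=3), (x=1, y=4), (x=0, y=5), (x=1, y=6), (x=2, y=7), (x=6, y=7), (x=3, y=8), (x=5, y=8)
  Distance 6: (x=6, y=0), (x=2, y=2), (x=1, y=3), (x=3, y=3), (x=0, y=4), (x=0, y=6), (x=6, y=6), (x=1, y=7), (x=2, y=8), (x=6, y=8), (x=3, y=9), (x=5, y=9)
  Distance 7: (x=5, y=0), (x=2, y=1), (x=0, y=3), (x=0, y=7), (x=1, y=8), (x=2, y=9), (x=6, y=9)
  Distance 8: (x=2, y=0), (x=0, y=2), (x=0, y=8), (x=1, y=9)
  Distance 9: (x=1, y=0), (x=3, y=0), (x=0, y=1), (x=0, y=9)
  Distance 10: (x=0, y=0)
Total reachable: 57 (grid has 57 open cells total)

Answer: Reachable cells: 57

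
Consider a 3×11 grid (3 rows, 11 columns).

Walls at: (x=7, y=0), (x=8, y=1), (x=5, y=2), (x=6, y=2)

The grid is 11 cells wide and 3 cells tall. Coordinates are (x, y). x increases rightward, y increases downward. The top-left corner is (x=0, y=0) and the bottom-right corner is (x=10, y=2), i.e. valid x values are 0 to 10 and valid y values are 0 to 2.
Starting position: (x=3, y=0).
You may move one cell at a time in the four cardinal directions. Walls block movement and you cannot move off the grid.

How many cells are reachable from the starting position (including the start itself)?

Answer: Reachable cells: 29

Derivation:
BFS flood-fill from (x=3, y=0):
  Distance 0: (x=3, y=0)
  Distance 1: (x=2, y=0), (x=4, y=0), (x=3, y=1)
  Distance 2: (x=1, y=0), (x=5, y=0), (x=2, y=1), (x=4, y=1), (x=3, y=2)
  Distance 3: (x=0, y=0), (x=6, y=0), (x=1, y=1), (x=5, y=1), (x=2, y=2), (x=4, y=2)
  Distance 4: (x=0, y=1), (x=6, y=1), (x=1, y=2)
  Distance 5: (x=7, y=1), (x=0, y=2)
  Distance 6: (x=7, y=2)
  Distance 7: (x=8, y=2)
  Distance 8: (x=9, y=2)
  Distance 9: (x=9, y=1), (x=10, y=2)
  Distance 10: (x=9, y=0), (x=10, y=1)
  Distance 11: (x=8, y=0), (x=10, y=0)
Total reachable: 29 (grid has 29 open cells total)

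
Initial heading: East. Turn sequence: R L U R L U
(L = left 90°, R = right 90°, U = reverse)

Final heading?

Answer: Final heading: East

Derivation:
Start: East
  R (right (90° clockwise)) -> South
  L (left (90° counter-clockwise)) -> East
  U (U-turn (180°)) -> West
  R (right (90° clockwise)) -> North
  L (left (90° counter-clockwise)) -> West
  U (U-turn (180°)) -> East
Final: East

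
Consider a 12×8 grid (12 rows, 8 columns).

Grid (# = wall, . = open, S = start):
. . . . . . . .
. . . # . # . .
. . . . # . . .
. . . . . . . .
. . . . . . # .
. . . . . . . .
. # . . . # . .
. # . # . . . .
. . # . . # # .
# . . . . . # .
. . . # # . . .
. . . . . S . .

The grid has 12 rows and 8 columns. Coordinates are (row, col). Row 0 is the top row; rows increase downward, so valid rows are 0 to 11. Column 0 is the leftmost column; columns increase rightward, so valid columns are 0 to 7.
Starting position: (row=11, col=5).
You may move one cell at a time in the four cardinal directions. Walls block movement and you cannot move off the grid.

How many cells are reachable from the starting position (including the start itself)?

Answer: Reachable cells: 81

Derivation:
BFS flood-fill from (row=11, col=5):
  Distance 0: (row=11, col=5)
  Distance 1: (row=10, col=5), (row=11, col=4), (row=11, col=6)
  Distance 2: (row=9, col=5), (row=10, col=6), (row=11, col=3), (row=11, col=7)
  Distance 3: (row=9, col=4), (row=10, col=7), (row=11, col=2)
  Distance 4: (row=8, col=4), (row=9, col=3), (row=9, col=7), (row=10, col=2), (row=11, col=1)
  Distance 5: (row=7, col=4), (row=8, col=3), (row=8, col=7), (row=9, col=2), (row=10, col=1), (row=11, col=0)
  Distance 6: (row=6, col=4), (row=7, col=5), (row=7, col=7), (row=9, col=1), (row=10, col=0)
  Distance 7: (row=5, col=4), (row=6, col=3), (row=6, col=7), (row=7, col=6), (row=8, col=1)
  Distance 8: (row=4, col=4), (row=5, col=3), (row=5, col=5), (row=5, col=7), (row=6, col=2), (row=6, col=6), (row=8, col=0)
  Distance 9: (row=3, col=4), (row=4, col=3), (row=4, col=5), (row=4, col=7), (row=5, col=2), (row=5, col=6), (row=7, col=0), (row=7, col=2)
  Distance 10: (row=3, col=3), (row=3, col=5), (row=3, col=7), (row=4, col=2), (row=5, col=1), (row=6, col=0)
  Distance 11: (row=2, col=3), (row=2, col=5), (row=2, col=7), (row=3, col=2), (row=3, col=6), (row=4, col=1), (row=5, col=0)
  Distance 12: (row=1, col=7), (row=2, col=2), (row=2, col=6), (row=3, col=1), (row=4, col=0)
  Distance 13: (row=0, col=7), (row=1, col=2), (row=1, col=6), (row=2, col=1), (row=3, col=0)
  Distance 14: (row=0, col=2), (row=0, col=6), (row=1, col=1), (row=2, col=0)
  Distance 15: (row=0, col=1), (row=0, col=3), (row=0, col=5), (row=1, col=0)
  Distance 16: (row=0, col=0), (row=0, col=4)
  Distance 17: (row=1, col=4)
Total reachable: 81 (grid has 81 open cells total)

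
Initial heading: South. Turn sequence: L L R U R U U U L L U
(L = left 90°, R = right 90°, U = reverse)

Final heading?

Answer: Final heading: South

Derivation:
Start: South
  L (left (90° counter-clockwise)) -> East
  L (left (90° counter-clockwise)) -> North
  R (right (90° clockwise)) -> East
  U (U-turn (180°)) -> West
  R (right (90° clockwise)) -> North
  U (U-turn (180°)) -> South
  U (U-turn (180°)) -> North
  U (U-turn (180°)) -> South
  L (left (90° counter-clockwise)) -> East
  L (left (90° counter-clockwise)) -> North
  U (U-turn (180°)) -> South
Final: South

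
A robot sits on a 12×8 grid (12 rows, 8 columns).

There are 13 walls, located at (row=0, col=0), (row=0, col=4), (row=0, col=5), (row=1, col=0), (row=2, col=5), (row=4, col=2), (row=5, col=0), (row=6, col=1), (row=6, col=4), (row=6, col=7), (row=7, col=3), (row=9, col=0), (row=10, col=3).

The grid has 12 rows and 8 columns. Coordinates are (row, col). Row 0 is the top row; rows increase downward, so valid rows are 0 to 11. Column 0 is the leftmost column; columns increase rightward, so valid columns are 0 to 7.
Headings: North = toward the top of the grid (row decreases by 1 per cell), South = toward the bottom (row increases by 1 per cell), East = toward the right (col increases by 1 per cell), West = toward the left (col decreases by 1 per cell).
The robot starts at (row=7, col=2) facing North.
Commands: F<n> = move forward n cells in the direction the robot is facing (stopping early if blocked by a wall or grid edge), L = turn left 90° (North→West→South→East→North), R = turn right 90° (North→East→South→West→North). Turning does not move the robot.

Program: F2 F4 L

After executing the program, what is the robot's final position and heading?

Answer: Final position: (row=5, col=2), facing West

Derivation:
Start: (row=7, col=2), facing North
  F2: move forward 2, now at (row=5, col=2)
  F4: move forward 0/4 (blocked), now at (row=5, col=2)
  L: turn left, now facing West
Final: (row=5, col=2), facing West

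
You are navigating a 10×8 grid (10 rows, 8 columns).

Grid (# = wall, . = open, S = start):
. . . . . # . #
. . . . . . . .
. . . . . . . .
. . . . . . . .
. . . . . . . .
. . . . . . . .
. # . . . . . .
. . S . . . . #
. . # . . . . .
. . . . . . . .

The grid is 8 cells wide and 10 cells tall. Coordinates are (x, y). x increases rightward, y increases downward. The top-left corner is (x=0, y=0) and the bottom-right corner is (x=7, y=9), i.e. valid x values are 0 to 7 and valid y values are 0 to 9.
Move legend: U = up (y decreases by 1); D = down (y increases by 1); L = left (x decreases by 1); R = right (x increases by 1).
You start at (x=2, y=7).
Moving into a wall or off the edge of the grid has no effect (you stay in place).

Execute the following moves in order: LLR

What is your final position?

Start: (x=2, y=7)
  L (left): (x=2, y=7) -> (x=1, y=7)
  L (left): (x=1, y=7) -> (x=0, y=7)
  R (right): (x=0, y=7) -> (x=1, y=7)
Final: (x=1, y=7)

Answer: Final position: (x=1, y=7)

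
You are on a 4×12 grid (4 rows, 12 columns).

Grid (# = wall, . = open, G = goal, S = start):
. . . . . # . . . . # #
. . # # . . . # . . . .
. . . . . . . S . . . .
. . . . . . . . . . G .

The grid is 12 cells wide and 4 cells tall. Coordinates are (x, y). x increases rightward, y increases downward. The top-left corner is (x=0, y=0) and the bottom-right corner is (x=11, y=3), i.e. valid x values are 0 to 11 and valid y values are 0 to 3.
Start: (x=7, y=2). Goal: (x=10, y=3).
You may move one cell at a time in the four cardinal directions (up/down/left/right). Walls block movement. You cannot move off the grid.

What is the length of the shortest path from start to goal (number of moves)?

BFS from (x=7, y=2) until reaching (x=10, y=3):
  Distance 0: (x=7, y=2)
  Distance 1: (x=6, y=2), (x=8, y=2), (x=7, y=3)
  Distance 2: (x=6, y=1), (x=8, y=1), (x=5, y=2), (x=9, y=2), (x=6, y=3), (x=8, y=3)
  Distance 3: (x=6, y=0), (x=8, y=0), (x=5, y=1), (x=9, y=1), (x=4, y=2), (x=10, y=2), (x=5, y=3), (x=9, y=3)
  Distance 4: (x=7, y=0), (x=9, y=0), (x=4, y=1), (x=10, y=1), (x=3, y=2), (x=11, y=2), (x=4, y=3), (x=10, y=3)  <- goal reached here
One shortest path (4 moves): (x=7, y=2) -> (x=8, y=2) -> (x=9, y=2) -> (x=10, y=2) -> (x=10, y=3)

Answer: Shortest path length: 4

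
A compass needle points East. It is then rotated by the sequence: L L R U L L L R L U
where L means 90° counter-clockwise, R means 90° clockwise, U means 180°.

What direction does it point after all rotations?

Answer: Final heading: East

Derivation:
Start: East
  L (left (90° counter-clockwise)) -> North
  L (left (90° counter-clockwise)) -> West
  R (right (90° clockwise)) -> North
  U (U-turn (180°)) -> South
  L (left (90° counter-clockwise)) -> East
  L (left (90° counter-clockwise)) -> North
  L (left (90° counter-clockwise)) -> West
  R (right (90° clockwise)) -> North
  L (left (90° counter-clockwise)) -> West
  U (U-turn (180°)) -> East
Final: East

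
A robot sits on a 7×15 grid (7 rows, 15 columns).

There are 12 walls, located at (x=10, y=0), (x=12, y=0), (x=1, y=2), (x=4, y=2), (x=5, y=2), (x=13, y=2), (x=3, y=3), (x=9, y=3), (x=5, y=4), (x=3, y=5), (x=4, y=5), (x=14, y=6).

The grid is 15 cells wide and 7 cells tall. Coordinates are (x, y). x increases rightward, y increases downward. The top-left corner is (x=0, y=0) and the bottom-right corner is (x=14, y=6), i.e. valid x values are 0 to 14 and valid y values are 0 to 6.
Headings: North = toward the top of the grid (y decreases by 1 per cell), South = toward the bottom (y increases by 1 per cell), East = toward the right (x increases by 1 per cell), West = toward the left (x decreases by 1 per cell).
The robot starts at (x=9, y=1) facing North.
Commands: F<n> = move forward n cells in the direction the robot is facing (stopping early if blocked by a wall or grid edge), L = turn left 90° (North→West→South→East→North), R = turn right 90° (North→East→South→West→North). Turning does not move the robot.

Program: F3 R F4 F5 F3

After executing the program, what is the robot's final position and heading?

Answer: Final position: (x=9, y=0), facing East

Derivation:
Start: (x=9, y=1), facing North
  F3: move forward 1/3 (blocked), now at (x=9, y=0)
  R: turn right, now facing East
  F4: move forward 0/4 (blocked), now at (x=9, y=0)
  F5: move forward 0/5 (blocked), now at (x=9, y=0)
  F3: move forward 0/3 (blocked), now at (x=9, y=0)
Final: (x=9, y=0), facing East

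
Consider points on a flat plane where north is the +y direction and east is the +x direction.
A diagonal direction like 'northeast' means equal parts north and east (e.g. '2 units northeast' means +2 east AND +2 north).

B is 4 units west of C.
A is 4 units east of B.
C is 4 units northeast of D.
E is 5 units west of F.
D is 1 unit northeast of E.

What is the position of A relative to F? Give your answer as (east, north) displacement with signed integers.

Place F at the origin (east=0, north=0).
  E is 5 units west of F: delta (east=-5, north=+0); E at (east=-5, north=0).
  D is 1 unit northeast of E: delta (east=+1, north=+1); D at (east=-4, north=1).
  C is 4 units northeast of D: delta (east=+4, north=+4); C at (east=0, north=5).
  B is 4 units west of C: delta (east=-4, north=+0); B at (east=-4, north=5).
  A is 4 units east of B: delta (east=+4, north=+0); A at (east=0, north=5).
Therefore A relative to F: (east=0, north=5).

Answer: A is at (east=0, north=5) relative to F.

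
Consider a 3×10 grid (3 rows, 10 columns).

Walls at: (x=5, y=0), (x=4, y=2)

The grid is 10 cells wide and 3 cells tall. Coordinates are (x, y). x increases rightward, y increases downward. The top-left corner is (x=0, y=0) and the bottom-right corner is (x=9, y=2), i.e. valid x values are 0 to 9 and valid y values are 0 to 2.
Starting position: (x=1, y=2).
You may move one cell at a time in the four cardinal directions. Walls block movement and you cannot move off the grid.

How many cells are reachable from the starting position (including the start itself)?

Answer: Reachable cells: 28

Derivation:
BFS flood-fill from (x=1, y=2):
  Distance 0: (x=1, y=2)
  Distance 1: (x=1, y=1), (x=0, y=2), (x=2, y=2)
  Distance 2: (x=1, y=0), (x=0, y=1), (x=2, y=1), (x=3, y=2)
  Distance 3: (x=0, y=0), (x=2, y=0), (x=3, y=1)
  Distance 4: (x=3, y=0), (x=4, y=1)
  Distance 5: (x=4, y=0), (x=5, y=1)
  Distance 6: (x=6, y=1), (x=5, y=2)
  Distance 7: (x=6, y=0), (x=7, y=1), (x=6, y=2)
  Distance 8: (x=7, y=0), (x=8, y=1), (x=7, y=2)
  Distance 9: (x=8, y=0), (x=9, y=1), (x=8, y=2)
  Distance 10: (x=9, y=0), (x=9, y=2)
Total reachable: 28 (grid has 28 open cells total)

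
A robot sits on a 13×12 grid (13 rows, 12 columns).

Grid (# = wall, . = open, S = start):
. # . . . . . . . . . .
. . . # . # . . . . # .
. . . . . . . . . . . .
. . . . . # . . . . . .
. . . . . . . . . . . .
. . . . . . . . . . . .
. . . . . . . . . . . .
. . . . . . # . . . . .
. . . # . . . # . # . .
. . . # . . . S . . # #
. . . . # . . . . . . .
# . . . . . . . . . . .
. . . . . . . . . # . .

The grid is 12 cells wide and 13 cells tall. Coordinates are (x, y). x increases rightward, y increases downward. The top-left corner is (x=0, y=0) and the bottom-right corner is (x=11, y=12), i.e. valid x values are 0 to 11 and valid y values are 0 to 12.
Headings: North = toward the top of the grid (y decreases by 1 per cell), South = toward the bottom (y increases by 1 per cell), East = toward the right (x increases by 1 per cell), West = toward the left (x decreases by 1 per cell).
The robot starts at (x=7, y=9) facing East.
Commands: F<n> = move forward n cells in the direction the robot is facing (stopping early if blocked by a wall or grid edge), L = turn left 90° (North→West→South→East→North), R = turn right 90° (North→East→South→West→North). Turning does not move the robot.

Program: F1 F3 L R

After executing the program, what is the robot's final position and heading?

Answer: Final position: (x=9, y=9), facing East

Derivation:
Start: (x=7, y=9), facing East
  F1: move forward 1, now at (x=8, y=9)
  F3: move forward 1/3 (blocked), now at (x=9, y=9)
  L: turn left, now facing North
  R: turn right, now facing East
Final: (x=9, y=9), facing East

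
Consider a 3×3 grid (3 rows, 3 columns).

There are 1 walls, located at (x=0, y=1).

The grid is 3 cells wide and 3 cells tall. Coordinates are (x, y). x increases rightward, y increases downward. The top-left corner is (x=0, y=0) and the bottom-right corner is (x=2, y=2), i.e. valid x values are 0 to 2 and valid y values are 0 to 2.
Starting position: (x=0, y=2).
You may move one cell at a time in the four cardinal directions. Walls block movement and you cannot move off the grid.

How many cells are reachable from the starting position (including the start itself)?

Answer: Reachable cells: 8

Derivation:
BFS flood-fill from (x=0, y=2):
  Distance 0: (x=0, y=2)
  Distance 1: (x=1, y=2)
  Distance 2: (x=1, y=1), (x=2, y=2)
  Distance 3: (x=1, y=0), (x=2, y=1)
  Distance 4: (x=0, y=0), (x=2, y=0)
Total reachable: 8 (grid has 8 open cells total)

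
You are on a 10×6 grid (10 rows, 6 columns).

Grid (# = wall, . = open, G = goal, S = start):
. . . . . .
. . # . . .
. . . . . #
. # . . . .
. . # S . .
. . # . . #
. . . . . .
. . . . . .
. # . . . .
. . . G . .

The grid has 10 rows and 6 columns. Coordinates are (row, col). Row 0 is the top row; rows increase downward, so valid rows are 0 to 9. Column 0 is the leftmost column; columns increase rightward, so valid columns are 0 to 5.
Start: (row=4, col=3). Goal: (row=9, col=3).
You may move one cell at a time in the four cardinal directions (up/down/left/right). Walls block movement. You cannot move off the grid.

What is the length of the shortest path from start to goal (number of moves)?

BFS from (row=4, col=3) until reaching (row=9, col=3):
  Distance 0: (row=4, col=3)
  Distance 1: (row=3, col=3), (row=4, col=4), (row=5, col=3)
  Distance 2: (row=2, col=3), (row=3, col=2), (row=3, col=4), (row=4, col=5), (row=5, col=4), (row=6, col=3)
  Distance 3: (row=1, col=3), (row=2, col=2), (row=2, col=4), (row=3, col=5), (row=6, col=2), (row=6, col=4), (row=7, col=3)
  Distance 4: (row=0, col=3), (row=1, col=4), (row=2, col=1), (row=6, col=1), (row=6, col=5), (row=7, col=2), (row=7, col=4), (row=8, col=3)
  Distance 5: (row=0, col=2), (row=0, col=4), (row=1, col=1), (row=1, col=5), (row=2, col=0), (row=5, col=1), (row=6, col=0), (row=7, col=1), (row=7, col=5), (row=8, col=2), (row=8, col=4), (row=9, col=3)  <- goal reached here
One shortest path (5 moves): (row=4, col=3) -> (row=5, col=3) -> (row=6, col=3) -> (row=7, col=3) -> (row=8, col=3) -> (row=9, col=3)

Answer: Shortest path length: 5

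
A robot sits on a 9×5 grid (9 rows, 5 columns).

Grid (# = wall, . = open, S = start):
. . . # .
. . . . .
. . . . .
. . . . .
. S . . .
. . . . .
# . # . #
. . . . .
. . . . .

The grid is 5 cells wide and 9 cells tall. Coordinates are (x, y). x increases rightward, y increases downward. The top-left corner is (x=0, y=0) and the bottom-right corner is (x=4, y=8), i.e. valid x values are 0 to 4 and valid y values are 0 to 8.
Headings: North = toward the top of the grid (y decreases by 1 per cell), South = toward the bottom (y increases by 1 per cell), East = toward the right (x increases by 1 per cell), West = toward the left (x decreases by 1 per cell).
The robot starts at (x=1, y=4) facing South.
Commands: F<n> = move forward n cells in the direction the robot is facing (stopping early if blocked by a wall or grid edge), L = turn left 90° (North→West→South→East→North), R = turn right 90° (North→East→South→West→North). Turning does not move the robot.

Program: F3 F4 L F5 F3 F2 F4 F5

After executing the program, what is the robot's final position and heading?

Answer: Final position: (x=4, y=8), facing East

Derivation:
Start: (x=1, y=4), facing South
  F3: move forward 3, now at (x=1, y=7)
  F4: move forward 1/4 (blocked), now at (x=1, y=8)
  L: turn left, now facing East
  F5: move forward 3/5 (blocked), now at (x=4, y=8)
  F3: move forward 0/3 (blocked), now at (x=4, y=8)
  F2: move forward 0/2 (blocked), now at (x=4, y=8)
  F4: move forward 0/4 (blocked), now at (x=4, y=8)
  F5: move forward 0/5 (blocked), now at (x=4, y=8)
Final: (x=4, y=8), facing East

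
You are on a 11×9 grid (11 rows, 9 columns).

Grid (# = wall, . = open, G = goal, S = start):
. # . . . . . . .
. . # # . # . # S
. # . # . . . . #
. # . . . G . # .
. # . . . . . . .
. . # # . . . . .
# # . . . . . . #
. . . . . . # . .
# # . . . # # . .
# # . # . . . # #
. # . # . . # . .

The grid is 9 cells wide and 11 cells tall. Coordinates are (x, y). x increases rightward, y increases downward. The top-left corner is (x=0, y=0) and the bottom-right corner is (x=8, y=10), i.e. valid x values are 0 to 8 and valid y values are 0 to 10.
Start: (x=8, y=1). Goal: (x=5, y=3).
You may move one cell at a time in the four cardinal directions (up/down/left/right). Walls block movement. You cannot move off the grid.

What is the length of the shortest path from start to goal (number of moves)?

Answer: Shortest path length: 7

Derivation:
BFS from (x=8, y=1) until reaching (x=5, y=3):
  Distance 0: (x=8, y=1)
  Distance 1: (x=8, y=0)
  Distance 2: (x=7, y=0)
  Distance 3: (x=6, y=0)
  Distance 4: (x=5, y=0), (x=6, y=1)
  Distance 5: (x=4, y=0), (x=6, y=2)
  Distance 6: (x=3, y=0), (x=4, y=1), (x=5, y=2), (x=7, y=2), (x=6, y=3)
  Distance 7: (x=2, y=0), (x=4, y=2), (x=5, y=3), (x=6, y=4)  <- goal reached here
One shortest path (7 moves): (x=8, y=1) -> (x=8, y=0) -> (x=7, y=0) -> (x=6, y=0) -> (x=6, y=1) -> (x=6, y=2) -> (x=5, y=2) -> (x=5, y=3)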